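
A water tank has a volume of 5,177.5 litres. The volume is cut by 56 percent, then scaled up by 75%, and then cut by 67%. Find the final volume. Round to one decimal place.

Apply the 56% decrease: 5,177.5 × 0.44 = 2278.1.
After the 75% increase: 2278.1 × 1.75 = 3986.675.
67% decrease: 3986.675 × 0.33 = 1315.60275 ≈ 1,315.6.

1,315.6 litres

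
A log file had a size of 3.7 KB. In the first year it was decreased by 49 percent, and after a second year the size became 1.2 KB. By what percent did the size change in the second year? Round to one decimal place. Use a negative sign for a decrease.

After the first year: 3.7 × 0.51 = 1.887.
Second-year multiplier: 1.2 ÷ 1.887 ≈ 0.63593.
That is a change of -36.4%.

-36.4%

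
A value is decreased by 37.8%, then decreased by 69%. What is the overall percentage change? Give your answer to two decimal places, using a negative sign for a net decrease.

The combined multiplier is 0.622 × 0.31 = 0.19282.
That corresponds to a decrease of 80.72%.

-80.72%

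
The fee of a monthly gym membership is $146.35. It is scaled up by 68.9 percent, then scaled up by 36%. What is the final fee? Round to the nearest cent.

Each change multiplies by a factor: 1.689 × 1.36 = 2.29704.
$146.35 × 2.29704 = $336.171804 ≈ $336.17.

$336.17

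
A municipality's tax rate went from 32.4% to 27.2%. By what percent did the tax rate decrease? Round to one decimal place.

16.0%

The change is 27.2 − 32.4 = -5.2 percentage points.
Relative to the original 32.4%, that is -5.2 ÷ 32.4 ≈ -16.0%.
So the tax rate fell by 16.0%.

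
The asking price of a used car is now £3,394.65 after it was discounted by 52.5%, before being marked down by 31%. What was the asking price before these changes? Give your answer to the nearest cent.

The overall multiplier applied was 0.475 × 0.69 = 0.32775.
So the original asking price was £3,394.65 ÷ 0.32775 ≈ £10,357.44.

£10,357.44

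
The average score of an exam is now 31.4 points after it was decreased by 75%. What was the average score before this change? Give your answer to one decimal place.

The overall multiplier applied was 0.25.
So the original average score was 31.4 ÷ 0.25 = 125.6 points.

125.6 points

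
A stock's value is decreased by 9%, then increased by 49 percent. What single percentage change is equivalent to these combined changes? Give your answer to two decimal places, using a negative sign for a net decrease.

35.59%

The combined multiplier is 0.91 × 1.49 = 1.3559.
That corresponds to an increase of 35.59%.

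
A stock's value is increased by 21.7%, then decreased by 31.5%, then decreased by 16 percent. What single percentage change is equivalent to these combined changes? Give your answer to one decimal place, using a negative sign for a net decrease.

-30.0%

A 21.7% increase multiplies by 1.217.
Then a 31.5% decrease: 1.217 × 0.685 = 0.833645.
Then a 16% decrease: 0.833645 × 0.84 = 0.7002618.
Overall factor 0.7002618, i.e. -30.0%.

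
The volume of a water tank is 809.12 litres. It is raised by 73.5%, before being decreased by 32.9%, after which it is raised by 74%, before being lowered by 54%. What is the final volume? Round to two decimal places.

753.95 litres

Apply the 73.5% increase: 809.12 × 1.735 = 1403.8232.
32.9% decrease: 1403.8232 × 0.671 = 941.9653672.
After the 74% increase: 941.9653672 × 1.74 = 1639.019738928.
54% decrease: 1639.019738928 × 0.46 = 753.94907990688 ≈ 753.95.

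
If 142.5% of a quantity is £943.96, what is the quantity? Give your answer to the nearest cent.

£662.43

£943.96 ÷ 1.425 ≈ £662.43.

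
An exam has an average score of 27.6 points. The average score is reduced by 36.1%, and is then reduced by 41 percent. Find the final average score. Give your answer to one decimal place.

10.4 points

Apply the 36.1% decrease: 27.6 × 0.639 = 17.6364.
41% decrease: 17.6364 × 0.59 = 10.405476 ≈ 10.4.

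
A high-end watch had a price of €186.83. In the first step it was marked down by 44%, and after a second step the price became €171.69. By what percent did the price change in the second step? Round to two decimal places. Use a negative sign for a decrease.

After the first step: €186.83 × 0.56 = €104.6248.
Second-step multiplier: €171.69 ÷ €104.6248 ≈ 1.641007.
That is a change of 64.10%.

64.10%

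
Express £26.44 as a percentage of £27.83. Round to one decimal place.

95.0%

£26.44 ÷ £27.83 ≈ 95.0%.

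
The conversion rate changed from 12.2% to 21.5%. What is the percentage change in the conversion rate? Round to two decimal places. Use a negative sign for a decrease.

The change is 21.5 − 12.2 = 9.3 percentage points.
Relative to the original 12.2%, that is 9.3 ÷ 12.2 ≈ 76.23%.

76.23%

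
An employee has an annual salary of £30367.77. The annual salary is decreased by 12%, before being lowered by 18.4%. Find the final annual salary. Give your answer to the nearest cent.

£21806.49

Apply the 12% decrease: £30367.77 × 0.88 = £26723.6376.
18.4% decrease: £26723.6376 × 0.816 = £21806.4882816 ≈ £21806.49.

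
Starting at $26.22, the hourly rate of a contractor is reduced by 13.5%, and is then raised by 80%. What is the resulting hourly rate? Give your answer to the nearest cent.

Apply the 13.5% decrease: $26.22 × 0.865 = $22.6803.
80% increase: $22.6803 × 1.8 = $40.82454 ≈ $40.82.

$40.82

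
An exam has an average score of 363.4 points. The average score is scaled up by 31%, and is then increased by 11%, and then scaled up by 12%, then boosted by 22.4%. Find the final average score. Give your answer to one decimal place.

Each change multiplies by a factor: 1.31 × 1.11 × 1.12 × 1.224 = 1.993396608.
363.4 × 1.993396608 = 724.4003273472 ≈ 724.4.

724.4 points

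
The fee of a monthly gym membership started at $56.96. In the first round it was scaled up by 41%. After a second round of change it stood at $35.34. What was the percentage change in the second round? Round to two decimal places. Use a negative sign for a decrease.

After the first round: $56.96 × 1.41 = $80.3136.
Second-round multiplier: $35.34 ÷ $80.3136 ≈ 0.440025.
That is a change of -56.00%.

-56.00%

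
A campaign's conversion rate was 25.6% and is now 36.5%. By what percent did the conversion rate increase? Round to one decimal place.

42.6%

The change is 36.5 − 25.6 = 10.9 percentage points.
Relative to the original 25.6%, that is 10.9 ÷ 25.6 ≈ 42.6%.
So the conversion rate rose by 42.6%.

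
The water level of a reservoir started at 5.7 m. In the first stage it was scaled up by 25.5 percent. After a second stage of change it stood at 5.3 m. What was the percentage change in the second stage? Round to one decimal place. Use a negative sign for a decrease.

-25.9%

After the first stage: 5.7 × 1.255 = 7.1535.
Second-stage multiplier: 5.3 ÷ 7.1535 ≈ 0.7409.
That is a change of -25.9%.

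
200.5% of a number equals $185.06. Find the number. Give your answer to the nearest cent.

$185.06 ÷ 2.005 ≈ $92.30.

$92.30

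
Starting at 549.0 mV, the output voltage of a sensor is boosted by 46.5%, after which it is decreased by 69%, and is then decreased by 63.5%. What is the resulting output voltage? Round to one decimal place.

46.5% increase: 549.0 × 1.465 = 804.285.
After the 69% decrease: 804.285 × 0.31 = 249.32835.
Apply the 63.5% decrease: 249.32835 × 0.365 = 91.00484775 ≈ 91.0.

91.0 mV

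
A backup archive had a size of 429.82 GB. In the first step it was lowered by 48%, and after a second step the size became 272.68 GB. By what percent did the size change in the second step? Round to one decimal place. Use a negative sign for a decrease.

After the first step: 429.82 × 0.52 = 223.5064.
Second-step multiplier: 272.68 ÷ 223.5064 ≈ 1.22001.
That is a change of 22.0%.

22.0%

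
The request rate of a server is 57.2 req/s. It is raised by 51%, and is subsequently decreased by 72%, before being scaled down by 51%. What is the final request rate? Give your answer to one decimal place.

11.9 req/s

Apply the 51% increase: 57.2 × 1.51 = 86.372.
Apply the 72% decrease: 86.372 × 0.28 = 24.18416.
After the 51% decrease: 24.18416 × 0.49 = 11.8502384 ≈ 11.9.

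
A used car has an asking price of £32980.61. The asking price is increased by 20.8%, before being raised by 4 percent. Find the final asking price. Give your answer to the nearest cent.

Each change multiplies by a factor: 1.208 × 1.04 = 1.25632.
£32980.61 × 1.25632 = £41434.1999552 ≈ £41434.20.

£41434.20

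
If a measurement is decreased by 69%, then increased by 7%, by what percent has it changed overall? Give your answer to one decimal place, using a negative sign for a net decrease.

The combined multiplier is 0.31 × 1.07 = 0.3317.
That corresponds to a decrease of 66.8%.

-66.8%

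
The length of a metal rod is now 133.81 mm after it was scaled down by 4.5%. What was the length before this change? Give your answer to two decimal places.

140.12 mm

The overall multiplier applied was 0.955.
So the original length was 133.81 ÷ 0.955 ≈ 140.12 mm.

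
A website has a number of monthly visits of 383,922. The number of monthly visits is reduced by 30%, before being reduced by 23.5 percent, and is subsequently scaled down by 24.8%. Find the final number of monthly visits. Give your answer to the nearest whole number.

After the 30% decrease: 383,922 × 0.7 = 268745.4.
After the 23.5% decrease: 268745.4 × 0.765 = 205590.231.
After the 24.8% decrease: 205590.231 × 0.752 = 154603.853712 ≈ 154,604.

154,604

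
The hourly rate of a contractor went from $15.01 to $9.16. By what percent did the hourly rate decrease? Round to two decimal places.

38.97%

Change: $9.16 − $15.01 = -$5.85.
Relative to the original: -$5.85 ÷ $15.01 ≈ -38.97%.
So the hourly rate decreased by 38.97%.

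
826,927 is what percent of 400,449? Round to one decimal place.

826,927 ÷ 400,449 ≈ 206.5%.

206.5%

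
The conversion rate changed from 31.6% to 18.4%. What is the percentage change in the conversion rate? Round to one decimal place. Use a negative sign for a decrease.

-41.8%

The change is 18.4 − 31.6 = -13.2 percentage points.
Relative to the original 31.6%, that is -13.2 ÷ 31.6 ≈ -41.8%.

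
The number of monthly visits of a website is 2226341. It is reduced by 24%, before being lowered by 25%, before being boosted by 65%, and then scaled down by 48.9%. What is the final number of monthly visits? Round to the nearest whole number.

Apply the 24% decrease: 2226341 × 0.76 = 1692019.16.
25% decrease: 1692019.16 × 0.75 = 1269014.37.
65% increase: 1269014.37 × 1.65 = 2093873.7105.
Apply the 48.9% decrease: 2093873.7105 × 0.511 = 1069969.4660655 ≈ 1069969.

1069969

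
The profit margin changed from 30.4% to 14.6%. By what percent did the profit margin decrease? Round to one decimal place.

52.0%

The change is 14.6 − 30.4 = -15.8 percentage points.
Relative to the original 30.4%, that is -15.8 ÷ 30.4 ≈ -52.0%.
So the profit margin fell by 52.0%.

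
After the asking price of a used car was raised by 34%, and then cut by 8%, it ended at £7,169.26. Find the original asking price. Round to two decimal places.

£5,815.43

The overall multiplier applied was 1.34 × 0.92 = 1.2328.
So the original asking price was £7,169.26 ÷ 1.2328 ≈ £5,815.43.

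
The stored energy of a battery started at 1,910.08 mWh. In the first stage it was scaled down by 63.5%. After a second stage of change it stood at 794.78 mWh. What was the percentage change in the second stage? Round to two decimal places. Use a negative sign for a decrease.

14.00%

After the first stage: 1,910.08 × 0.365 = 697.1792.
Second-stage multiplier: 794.78 ÷ 697.1792 ≈ 1.139994.
That is a change of 14.00%.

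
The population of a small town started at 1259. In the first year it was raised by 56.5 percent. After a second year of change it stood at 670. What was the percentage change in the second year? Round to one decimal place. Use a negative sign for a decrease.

After the first year: 1259 × 1.565 = 1970.335.
Second-year multiplier: 670 ÷ 1970.335 ≈ 0.34004.
That is a change of -66.0%.

-66.0%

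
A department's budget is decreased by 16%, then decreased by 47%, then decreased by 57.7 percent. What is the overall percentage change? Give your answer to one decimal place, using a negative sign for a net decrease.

-81.2%

A 16% decrease multiplies by 0.84.
Then a 47% decrease: 0.84 × 0.53 = 0.4452.
Then a 57.7% decrease: 0.4452 × 0.423 = 0.1883196.
Overall factor 0.1883196, i.e. -81.2%.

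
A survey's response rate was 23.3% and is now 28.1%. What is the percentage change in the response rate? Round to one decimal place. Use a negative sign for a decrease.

The change is 28.1 − 23.3 = 4.8 percentage points.
Relative to the original 23.3%, that is 4.8 ÷ 23.3 ≈ 20.6%.

20.6%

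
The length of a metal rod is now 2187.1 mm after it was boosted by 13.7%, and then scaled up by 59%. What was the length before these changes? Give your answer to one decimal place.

The overall multiplier applied was 1.137 × 1.59 = 1.80783.
So the original length was 2187.1 ÷ 1.80783 ≈ 1209.8 mm.

1209.8 mm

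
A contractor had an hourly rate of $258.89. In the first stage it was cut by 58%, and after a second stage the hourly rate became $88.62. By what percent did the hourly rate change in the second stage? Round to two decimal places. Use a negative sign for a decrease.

After the first stage: $258.89 × 0.42 = $108.7338.
Second-stage multiplier: $88.62 ÷ $108.7338 ≈ 0.815018.
That is a change of -18.50%.

-18.50%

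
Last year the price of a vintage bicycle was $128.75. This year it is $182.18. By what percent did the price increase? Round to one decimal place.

41.5%

Change: $182.18 − $128.75 = $53.43.
Relative to the original: $53.43 ÷ $128.75 ≈ 41.5%.
So the price increased by 41.5%.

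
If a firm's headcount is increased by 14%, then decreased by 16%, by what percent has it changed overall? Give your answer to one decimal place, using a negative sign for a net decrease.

The combined multiplier is 1.14 × 0.84 = 0.9576.
That corresponds to a decrease of 4.2%.

-4.2%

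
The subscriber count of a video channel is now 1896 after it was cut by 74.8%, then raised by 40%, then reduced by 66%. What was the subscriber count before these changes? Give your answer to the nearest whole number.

15806

Undoing the 66% decrease: 1896 ÷ 0.34 ≈ 5576.470588.
Undoing the 40% increase: 5576.470588 ÷ 1.4 ≈ 3983.193277.
Undoing the 74.8% decrease: 3983.193277 ÷ 0.252 ≈ 15806.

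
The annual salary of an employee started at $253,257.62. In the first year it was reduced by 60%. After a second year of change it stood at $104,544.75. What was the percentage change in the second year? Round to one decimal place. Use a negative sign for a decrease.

After the first year: $253,257.62 × 0.4 = $101303.048.
Second-year multiplier: $104,544.75 ÷ $101303.048 ≈ 1.032.
That is a change of 3.2%.

3.2%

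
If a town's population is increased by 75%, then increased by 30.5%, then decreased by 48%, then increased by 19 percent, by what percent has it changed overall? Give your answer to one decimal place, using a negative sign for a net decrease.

A 75% increase multiplies by 1.75.
Then a 30.5% increase: 1.75 × 1.305 = 2.28375.
Then a 48% decrease: 2.28375 × 0.52 = 1.18755.
Then a 19% increase: 1.18755 × 1.19 = 1.4131845.
Overall factor 1.4131845, i.e. 41.3%.

41.3%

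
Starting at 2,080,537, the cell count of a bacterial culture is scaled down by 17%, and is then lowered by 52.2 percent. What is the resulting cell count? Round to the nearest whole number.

Each change multiplies by a factor: 0.83 × 0.478 = 0.39674.
2,080,537 × 0.39674 = 825432.24938 ≈ 825,432.

825,432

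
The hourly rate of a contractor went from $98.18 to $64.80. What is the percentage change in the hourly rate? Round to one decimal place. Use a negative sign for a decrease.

Change: $64.80 − $98.18 = -$33.38.
Relative to the original: -$33.38 ÷ $98.18 ≈ -34.0%.

-34.0%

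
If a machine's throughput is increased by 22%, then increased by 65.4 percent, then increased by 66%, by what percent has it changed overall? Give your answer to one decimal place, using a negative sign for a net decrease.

A 22% increase multiplies by 1.22.
Then a 65.4% increase: 1.22 × 1.654 = 2.01788.
Then a 66% increase: 2.01788 × 1.66 = 3.3496808.
Overall factor 3.3496808, i.e. 235.0%.

235.0%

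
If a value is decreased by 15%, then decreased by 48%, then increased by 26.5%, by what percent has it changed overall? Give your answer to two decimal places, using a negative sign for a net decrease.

-44.09%

The combined multiplier is 0.85 × 0.52 × 1.265 = 0.55913.
That corresponds to a decrease of 44.09%.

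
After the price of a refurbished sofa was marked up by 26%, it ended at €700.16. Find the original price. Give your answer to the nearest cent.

The overall multiplier applied was 1.26.
So the original price was €700.16 ÷ 1.26 ≈ €555.68.

€555.68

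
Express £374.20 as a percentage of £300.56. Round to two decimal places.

124.50%

£374.20 ÷ £300.56 ≈ 124.50%.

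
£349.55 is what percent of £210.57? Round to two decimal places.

166.00%

£349.55 ÷ £210.57 ≈ 166.00%.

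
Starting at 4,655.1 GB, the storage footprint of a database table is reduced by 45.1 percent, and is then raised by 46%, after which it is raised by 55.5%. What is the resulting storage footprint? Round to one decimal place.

After the 45.1% decrease: 4,655.1 × 0.549 = 2555.6499.
46% increase: 2555.6499 × 1.46 = 3731.248854.
Apply the 55.5% increase: 3731.248854 × 1.555 = 5802.09196797 ≈ 5,802.1.

5,802.1 GB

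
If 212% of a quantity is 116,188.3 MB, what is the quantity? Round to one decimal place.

116,188.3 MB ÷ 2.12 ≈ 54,805.8 MB.

54,805.8 MB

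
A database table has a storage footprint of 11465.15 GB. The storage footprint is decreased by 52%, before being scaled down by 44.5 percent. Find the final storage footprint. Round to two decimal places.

Apply the 52% decrease: 11465.15 × 0.48 = 5503.272.
After the 44.5% decrease: 5503.272 × 0.555 = 3054.31596 ≈ 3054.32.

3054.32 GB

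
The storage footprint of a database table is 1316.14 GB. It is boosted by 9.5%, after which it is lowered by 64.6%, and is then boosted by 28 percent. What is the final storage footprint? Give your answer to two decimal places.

9.5% increase: 1316.14 × 1.095 = 1441.1733.
64.6% decrease: 1441.1733 × 0.354 = 510.1753482.
Apply the 28% increase: 510.1753482 × 1.28 = 653.024445696 ≈ 653.02.

653.02 GB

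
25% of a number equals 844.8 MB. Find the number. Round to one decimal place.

3379.2 MB

844.8 MB ÷ 0.25 = 3379.2 MB.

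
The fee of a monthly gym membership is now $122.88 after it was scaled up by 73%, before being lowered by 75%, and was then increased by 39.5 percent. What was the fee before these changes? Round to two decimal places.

$203.67

The overall multiplier applied was 1.73 × 0.25 × 1.395 = 0.6033375.
So the original fee was $122.88 ÷ 0.6033375 ≈ $203.67.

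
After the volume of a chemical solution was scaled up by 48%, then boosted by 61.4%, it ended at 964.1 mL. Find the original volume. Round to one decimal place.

403.6 mL

The overall multiplier applied was 1.48 × 1.614 = 2.38872.
So the original volume was 964.1 ÷ 2.38872 ≈ 403.6 mL.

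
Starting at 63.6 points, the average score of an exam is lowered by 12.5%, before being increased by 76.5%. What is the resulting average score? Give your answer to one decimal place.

Each change multiplies by a factor: 0.875 × 1.765 = 1.544375.
63.6 × 1.544375 = 98.22225 ≈ 98.2.

98.2 points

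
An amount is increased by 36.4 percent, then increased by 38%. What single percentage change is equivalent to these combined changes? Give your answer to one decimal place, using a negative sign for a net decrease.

88.2%

A 36.4% increase multiplies by 1.364.
Then a 38% increase: 1.364 × 1.38 = 1.88232.
Overall factor 1.88232, i.e. 88.2%.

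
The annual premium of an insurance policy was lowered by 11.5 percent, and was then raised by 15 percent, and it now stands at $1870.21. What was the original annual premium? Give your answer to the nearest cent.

$1837.59

The overall multiplier applied was 0.885 × 1.15 = 1.01775.
So the original annual premium was $1870.21 ÷ 1.01775 ≈ $1837.59.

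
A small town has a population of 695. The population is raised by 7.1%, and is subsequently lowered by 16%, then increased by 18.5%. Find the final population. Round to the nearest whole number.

Each change multiplies by a factor: 1.071 × 0.84 × 1.185 = 1.0660734.
695 × 1.0660734 = 740.921013 ≈ 741.

741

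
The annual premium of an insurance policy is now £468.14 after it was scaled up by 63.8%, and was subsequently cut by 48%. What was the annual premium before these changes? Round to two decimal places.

Undoing the 48% decrease: £468.14 ÷ 0.52 ≈ £900.269231.
Undoing the 63.8% increase: £900.269231 ÷ 1.638 ≈ £549.61.

£549.61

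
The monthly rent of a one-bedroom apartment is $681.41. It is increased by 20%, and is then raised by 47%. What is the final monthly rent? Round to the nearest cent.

20% increase: $681.41 × 1.2 = $817.692.
47% increase: $817.692 × 1.47 = $1202.00724 ≈ $1202.01.

$1202.01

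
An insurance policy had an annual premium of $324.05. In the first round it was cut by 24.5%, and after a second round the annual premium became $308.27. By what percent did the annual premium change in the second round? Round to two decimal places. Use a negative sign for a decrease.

26.00%

After the first round: $324.05 × 0.755 = $244.65775.
Second-round multiplier: $308.27 ÷ $244.65775 ≈ 1.260005.
That is a change of 26.00%.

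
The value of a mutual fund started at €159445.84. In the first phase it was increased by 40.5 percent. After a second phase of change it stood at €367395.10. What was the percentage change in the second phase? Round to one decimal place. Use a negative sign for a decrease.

64.0%

After the first phase: €159445.84 × 1.405 = €224021.4052.
Second-phase multiplier: €367395.10 ÷ €224021.4052 ≈ 1.64.
That is a change of 64.0%.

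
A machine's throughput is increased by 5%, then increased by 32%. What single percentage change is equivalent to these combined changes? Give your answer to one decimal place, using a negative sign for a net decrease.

38.6%

The combined multiplier is 1.05 × 1.32 = 1.386.
That corresponds to an increase of 38.6%.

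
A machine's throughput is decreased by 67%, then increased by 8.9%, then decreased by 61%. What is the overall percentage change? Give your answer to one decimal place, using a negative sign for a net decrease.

-86.0%

The combined multiplier is 0.33 × 1.089 × 0.39 = 0.1401543.
That corresponds to a decrease of 86.0%.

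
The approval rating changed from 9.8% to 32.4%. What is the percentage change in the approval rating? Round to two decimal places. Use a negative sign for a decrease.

The change is 32.4 − 9.8 = 22.6 percentage points.
Relative to the original 9.8%, that is 22.6 ÷ 9.8 ≈ 230.61%.

230.61%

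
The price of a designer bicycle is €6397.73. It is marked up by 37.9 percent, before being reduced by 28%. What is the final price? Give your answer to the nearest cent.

Apply the 37.9% increase: €6397.73 × 1.379 = €8822.46967.
Apply the 28% decrease: €8822.46967 × 0.72 = €6352.1781624 ≈ €6352.18.

€6352.18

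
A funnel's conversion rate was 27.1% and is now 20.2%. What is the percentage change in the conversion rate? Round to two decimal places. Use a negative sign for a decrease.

The change is 20.2 − 27.1 = -6.9 percentage points.
Relative to the original 27.1%, that is -6.9 ÷ 27.1 ≈ -25.46%.

-25.46%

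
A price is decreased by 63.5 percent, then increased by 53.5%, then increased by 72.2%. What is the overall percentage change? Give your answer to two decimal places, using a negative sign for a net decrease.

The combined multiplier is 0.365 × 1.535 × 1.722 = 0.96479355.
That corresponds to a decrease of 3.52%.

-3.52%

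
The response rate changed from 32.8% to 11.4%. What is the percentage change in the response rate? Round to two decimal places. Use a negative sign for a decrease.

-65.24%

The change is 11.4 − 32.8 = -21.4 percentage points.
Relative to the original 32.8%, that is -21.4 ÷ 32.8 ≈ -65.24%.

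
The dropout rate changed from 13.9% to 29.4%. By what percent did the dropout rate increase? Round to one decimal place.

111.5%

The change is 29.4 − 13.9 = 15.5 percentage points.
Relative to the original 13.9%, that is 15.5 ÷ 13.9 ≈ 111.5%.
So the dropout rate rose by 111.5%.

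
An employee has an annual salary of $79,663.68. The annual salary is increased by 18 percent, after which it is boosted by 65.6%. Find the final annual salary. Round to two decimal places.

Each change multiplies by a factor: 1.18 × 1.656 = 1.95408.
$79,663.68 × 1.95408 = $155669.2038144 ≈ $155,669.20.

$155,669.20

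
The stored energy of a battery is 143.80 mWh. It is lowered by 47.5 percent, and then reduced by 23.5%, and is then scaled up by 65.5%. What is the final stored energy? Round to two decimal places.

95.58 mWh

Each change multiplies by a factor: 0.525 × 0.765 × 1.655 = 0.664689375.
143.80 × 0.664689375 = 95.582332125 ≈ 95.58.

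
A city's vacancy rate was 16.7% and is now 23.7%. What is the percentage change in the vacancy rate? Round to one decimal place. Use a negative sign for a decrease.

41.9%

The change is 23.7 − 16.7 = 7.0 percentage points.
Relative to the original 16.7%, that is 7.0 ÷ 16.7 ≈ 41.9%.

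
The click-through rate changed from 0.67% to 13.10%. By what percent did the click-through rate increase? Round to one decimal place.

The change is 13.10 − 0.67 = 12.43 percentage points.
Relative to the original 0.67%, that is 12.43 ÷ 0.67 ≈ 1855.2%.
So the click-through rate rose by 1855.2%.

1855.2%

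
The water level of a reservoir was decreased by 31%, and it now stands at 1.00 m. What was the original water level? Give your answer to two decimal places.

1.45 m

The overall multiplier applied was 0.69.
So the original water level was 1.00 ÷ 0.69 ≈ 1.45 m.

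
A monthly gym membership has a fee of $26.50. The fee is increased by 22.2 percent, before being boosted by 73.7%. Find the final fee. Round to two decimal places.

After the 22.2% increase: $26.50 × 1.222 = $32.383.
After the 73.7% increase: $32.383 × 1.737 = $56.249271 ≈ $56.25.

$56.25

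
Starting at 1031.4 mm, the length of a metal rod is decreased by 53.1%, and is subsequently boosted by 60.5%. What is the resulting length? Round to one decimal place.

776.4 mm

Each change multiplies by a factor: 0.469 × 1.605 = 0.752745.
1031.4 × 0.752745 = 776.381193 ≈ 776.4.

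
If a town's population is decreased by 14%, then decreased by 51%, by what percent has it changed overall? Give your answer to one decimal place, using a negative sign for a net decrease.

The combined multiplier is 0.86 × 0.49 = 0.4214.
That corresponds to a decrease of 57.9%.

-57.9%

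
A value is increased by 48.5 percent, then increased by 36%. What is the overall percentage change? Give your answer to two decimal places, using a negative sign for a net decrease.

101.96%

A 48.5% increase multiplies by 1.485.
Then a 36% increase: 1.485 × 1.36 = 2.0196.
Overall factor 2.0196, i.e. 101.96%.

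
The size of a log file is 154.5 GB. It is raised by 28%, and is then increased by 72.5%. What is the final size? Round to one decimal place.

After the 28% increase: 154.5 × 1.28 = 197.76.
After the 72.5% increase: 197.76 × 1.725 = 341.136 ≈ 341.1.

341.1 GB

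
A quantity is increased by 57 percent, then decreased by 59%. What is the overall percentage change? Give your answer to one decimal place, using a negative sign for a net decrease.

A 57% increase multiplies by 1.57.
Then a 59% decrease: 1.57 × 0.41 = 0.6437.
Overall factor 0.6437, i.e. -35.6%.

-35.6%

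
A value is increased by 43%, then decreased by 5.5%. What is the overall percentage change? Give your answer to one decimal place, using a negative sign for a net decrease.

The combined multiplier is 1.43 × 0.945 = 1.35135.
That corresponds to an increase of 35.1%.

35.1%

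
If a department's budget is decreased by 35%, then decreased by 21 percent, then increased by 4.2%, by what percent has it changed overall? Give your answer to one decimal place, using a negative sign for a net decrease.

A 35% decrease multiplies by 0.65.
Then a 21% decrease: 0.65 × 0.79 = 0.5135.
Then a 4.2% increase: 0.5135 × 1.042 = 0.535067.
Overall factor 0.535067, i.e. -46.5%.

-46.5%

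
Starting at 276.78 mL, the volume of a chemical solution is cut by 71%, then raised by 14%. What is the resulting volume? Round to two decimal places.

91.50 mL

After the 71% decrease: 276.78 × 0.29 = 80.2662.
Apply the 14% increase: 80.2662 × 1.14 = 91.503468 ≈ 91.50.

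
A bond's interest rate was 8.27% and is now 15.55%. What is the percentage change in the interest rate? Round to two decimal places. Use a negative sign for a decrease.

The change is 15.55 − 8.27 = 7.28 percentage points.
Relative to the original 8.27%, that is 7.28 ÷ 8.27 ≈ 88.03%.

88.03%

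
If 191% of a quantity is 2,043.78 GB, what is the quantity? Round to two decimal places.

1,070.04 GB

2,043.78 GB ÷ 1.91 ≈ 1,070.04 GB.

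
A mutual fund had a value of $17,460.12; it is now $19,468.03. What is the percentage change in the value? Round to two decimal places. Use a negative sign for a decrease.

Change: $19,468.03 − $17,460.12 = $2,007.91.
Relative to the original: $2,007.91 ÷ $17,460.12 ≈ 11.50%.

11.50%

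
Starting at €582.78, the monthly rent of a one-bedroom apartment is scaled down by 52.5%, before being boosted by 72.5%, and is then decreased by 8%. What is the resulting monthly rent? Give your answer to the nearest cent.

€439.31

Each change multiplies by a factor: 0.475 × 1.725 × 0.92 = 0.753825.
€582.78 × 0.753825 = €439.3141335 ≈ €439.31.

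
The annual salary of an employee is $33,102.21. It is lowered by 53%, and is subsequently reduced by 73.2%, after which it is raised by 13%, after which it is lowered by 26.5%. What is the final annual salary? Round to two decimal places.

After the 53% decrease: $33,102.21 × 0.47 = $15558.0387.
73.2% decrease: $15558.0387 × 0.268 = $4169.5543716.
After the 13% increase: $4169.5543716 × 1.13 = $4711.596439908.
After the 26.5% decrease: $4711.596439908 × 0.735 = $3463.02338333238 ≈ $3,463.02.

$3,463.02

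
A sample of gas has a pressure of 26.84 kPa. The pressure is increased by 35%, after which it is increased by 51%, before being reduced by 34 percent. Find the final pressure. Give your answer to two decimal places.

After the 35% increase: 26.84 × 1.35 = 36.234.
Apply the 51% increase: 36.234 × 1.51 = 54.71334.
After the 34% decrease: 54.71334 × 0.66 = 36.1108044 ≈ 36.11.

36.11 kPa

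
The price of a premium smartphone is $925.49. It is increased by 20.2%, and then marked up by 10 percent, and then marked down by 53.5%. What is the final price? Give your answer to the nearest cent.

Apply the 20.2% increase: $925.49 × 1.202 = $1112.43898.
After the 10% increase: $1112.43898 × 1.1 = $1223.682878.
53.5% decrease: $1223.682878 × 0.465 = $569.01253827 ≈ $569.01.

$569.01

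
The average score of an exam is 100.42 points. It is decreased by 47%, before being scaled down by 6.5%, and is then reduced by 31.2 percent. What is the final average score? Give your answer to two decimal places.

After the 47% decrease: 100.42 × 0.53 = 53.2226.
After the 6.5% decrease: 53.2226 × 0.935 = 49.763131.
After the 31.2% decrease: 49.763131 × 0.688 = 34.237034128 ≈ 34.24.

34.24 points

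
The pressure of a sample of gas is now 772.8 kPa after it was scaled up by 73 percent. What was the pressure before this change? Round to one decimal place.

446.7 kPa

The overall multiplier applied was 1.73.
So the original pressure was 772.8 ÷ 1.73 ≈ 446.7 kPa.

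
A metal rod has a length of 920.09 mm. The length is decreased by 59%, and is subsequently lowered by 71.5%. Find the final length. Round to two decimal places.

59% decrease: 920.09 × 0.41 = 377.2369.
71.5% decrease: 377.2369 × 0.285 = 107.5125165 ≈ 107.51.

107.51 mm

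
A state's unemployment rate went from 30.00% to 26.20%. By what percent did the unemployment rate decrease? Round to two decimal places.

12.67%

The change is 26.20 − 30.00 = -3.80 percentage points.
Relative to the original 30.00%, that is -3.80 ÷ 30.00 ≈ -12.67%.
So the unemployment rate fell by 12.67%.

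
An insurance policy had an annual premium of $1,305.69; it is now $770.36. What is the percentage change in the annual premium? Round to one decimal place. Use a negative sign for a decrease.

-41.0%

Change: $770.36 − $1,305.69 = -$535.33.
Relative to the original: -$535.33 ÷ $1,305.69 ≈ -41.0%.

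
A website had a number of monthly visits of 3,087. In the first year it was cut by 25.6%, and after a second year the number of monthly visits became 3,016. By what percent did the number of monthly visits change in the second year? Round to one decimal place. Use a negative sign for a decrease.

After the first year: 3,087 × 0.744 = 2296.728.
Second-year multiplier: 3,016 ÷ 2296.728 ≈ 1.31317.
That is a change of 31.3%.

31.3%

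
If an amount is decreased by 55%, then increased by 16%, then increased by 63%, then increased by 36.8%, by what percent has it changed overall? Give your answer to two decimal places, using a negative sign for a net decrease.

The combined multiplier is 0.45 × 1.16 × 1.63 × 1.368 = 1.16397648.
That corresponds to an increase of 16.40%.

16.40%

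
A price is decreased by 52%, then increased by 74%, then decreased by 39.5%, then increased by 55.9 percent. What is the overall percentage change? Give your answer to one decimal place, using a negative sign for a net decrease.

-21.2%

The combined multiplier is 0.48 × 1.74 × 0.605 × 1.559 = 0.787756464.
That corresponds to a decrease of 21.2%.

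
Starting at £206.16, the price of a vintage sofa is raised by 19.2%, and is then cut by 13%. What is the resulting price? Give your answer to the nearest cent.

£213.80

19.2% increase: £206.16 × 1.192 = £245.74272.
After the 13% decrease: £245.74272 × 0.87 = £213.7961664 ≈ £213.80.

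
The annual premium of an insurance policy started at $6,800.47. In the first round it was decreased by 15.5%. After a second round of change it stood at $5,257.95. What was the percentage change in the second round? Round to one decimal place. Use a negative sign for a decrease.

-8.5%

After the first round: $6,800.47 × 0.845 = $5746.39715.
Second-round multiplier: $5,257.95 ÷ $5746.39715 ≈ 0.915.
That is a change of -8.5%.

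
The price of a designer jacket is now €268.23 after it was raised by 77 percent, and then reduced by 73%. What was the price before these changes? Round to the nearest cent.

€561.27

Undoing the 73% decrease: €268.23 ÷ 0.27 ≈ €993.444444.
Undoing the 77% increase: €993.444444 ÷ 1.77 ≈ €561.27.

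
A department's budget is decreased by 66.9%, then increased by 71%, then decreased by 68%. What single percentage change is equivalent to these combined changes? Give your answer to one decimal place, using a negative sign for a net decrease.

-81.9%

A 66.9% decrease multiplies by 0.331.
Then a 71% increase: 0.331 × 1.71 = 0.56601.
Then a 68% decrease: 0.56601 × 0.32 = 0.1811232.
Overall factor 0.1811232, i.e. -81.9%.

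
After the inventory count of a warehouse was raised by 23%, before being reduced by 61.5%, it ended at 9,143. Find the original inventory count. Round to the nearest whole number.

19,307

The overall multiplier applied was 1.23 × 0.385 = 0.47355.
So the original inventory count was 9,143 ÷ 0.47355 ≈ 19,307.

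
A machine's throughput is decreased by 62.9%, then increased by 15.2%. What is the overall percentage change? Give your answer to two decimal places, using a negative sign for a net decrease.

-57.26%

A 62.9% decrease multiplies by 0.371.
Then a 15.2% increase: 0.371 × 1.152 = 0.427392.
Overall factor 0.427392, i.e. -57.26%.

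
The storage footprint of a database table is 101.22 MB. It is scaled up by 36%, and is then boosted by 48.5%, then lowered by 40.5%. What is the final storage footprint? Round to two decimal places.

Apply the 36% increase: 101.22 × 1.36 = 137.6592.
48.5% increase: 137.6592 × 1.485 = 204.423912.
Apply the 40.5% decrease: 204.423912 × 0.595 = 121.63222764 ≈ 121.63.

121.63 MB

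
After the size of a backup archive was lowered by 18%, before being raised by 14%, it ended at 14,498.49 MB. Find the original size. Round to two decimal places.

15,509.72 MB

The overall multiplier applied was 0.82 × 1.14 = 0.9348.
So the original size was 14,498.49 ÷ 0.9348 ≈ 15,509.72 MB.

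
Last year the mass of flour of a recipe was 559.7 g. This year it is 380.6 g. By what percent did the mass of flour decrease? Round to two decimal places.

32.00%

Change: 380.6 − 559.7 = -179.1.
Relative to the original: -179.1 ÷ 559.7 ≈ -32.00%.
So the mass of flour decreased by 32.00%.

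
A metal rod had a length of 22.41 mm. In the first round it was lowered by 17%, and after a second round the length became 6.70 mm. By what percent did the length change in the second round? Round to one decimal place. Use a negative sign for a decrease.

After the first round: 22.41 × 0.83 = 18.6003.
Second-round multiplier: 6.70 ÷ 18.6003 ≈ 0.36021.
That is a change of -64.0%.

-64.0%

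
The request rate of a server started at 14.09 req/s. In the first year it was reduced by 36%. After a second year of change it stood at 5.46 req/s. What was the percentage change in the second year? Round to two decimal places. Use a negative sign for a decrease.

-39.45%

After the first year: 14.09 × 0.64 = 9.0176.
Second-year multiplier: 5.46 ÷ 9.0176 ≈ 0.605483.
That is a change of -39.45%.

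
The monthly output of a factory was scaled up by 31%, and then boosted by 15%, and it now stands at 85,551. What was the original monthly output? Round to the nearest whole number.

Undoing the 15% increase: 85,551 ÷ 1.15 ≈ 74392.173913.
Undoing the 31% increase: 74392.173913 ÷ 1.31 ≈ 56,788.

56,788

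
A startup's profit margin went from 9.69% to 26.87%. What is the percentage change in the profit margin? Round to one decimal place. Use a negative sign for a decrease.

177.3%

The change is 26.87 − 9.69 = 17.18 percentage points.
Relative to the original 9.69%, that is 17.18 ÷ 9.69 ≈ 177.3%.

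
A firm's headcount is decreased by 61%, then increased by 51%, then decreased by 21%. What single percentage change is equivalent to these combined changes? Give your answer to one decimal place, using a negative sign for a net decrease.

The combined multiplier is 0.39 × 1.51 × 0.79 = 0.465231.
That corresponds to a decrease of 53.5%.

-53.5%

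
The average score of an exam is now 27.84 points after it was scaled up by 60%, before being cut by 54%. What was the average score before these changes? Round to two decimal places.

37.83 points

Undoing the 54% decrease: 27.84 ÷ 0.46 ≈ 60.521739.
Undoing the 60% increase: 60.521739 ÷ 1.6 ≈ 37.83 points.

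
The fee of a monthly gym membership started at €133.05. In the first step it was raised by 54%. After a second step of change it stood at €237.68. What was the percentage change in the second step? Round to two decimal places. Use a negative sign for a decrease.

After the first step: €133.05 × 1.54 = €204.897.
Second-step multiplier: €237.68 ÷ €204.897 ≈ 1.159997.
That is a change of 16.00%.

16.00%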